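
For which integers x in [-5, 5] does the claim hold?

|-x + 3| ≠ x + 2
Track d = LHS − RHS over the integers in [-5, 5]. Equality would need d = 0, but d changes sign only between consecutive integers, jumping over 0:
x = 0: LHS = |-0 + 3| = |3| = 3, RHS = 0 + 2 = 2; 3 ≠ 2 — holds  (d = 1)
x = 1: LHS = |-1 + 3| = |2| = 2, RHS = 1 + 2 = 3; 2 ≠ 3 — holds  (d = -1)
Away from these crossings d keeps a constant sign, and checking every integer in [-5, 5] confirms d ≠ 0 throughout. Hence the two sides are never equal, so the relation holds for every integer in [-5, 5].

Answer: All integers in [-5, 5]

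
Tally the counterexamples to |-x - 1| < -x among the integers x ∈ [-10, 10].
Counterexamples in [-10, 10]: {0, 1, 2, 3, 4, 5, 6, 7, 8, 9, 10}.

Counting them gives 11 values.

Answer: 11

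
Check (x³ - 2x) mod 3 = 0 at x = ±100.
x = 100: LHS = (100³ - 2·100) mod 3 = 999800 mod 3 = 2; 2 = 0 — FAILS
x = -100: LHS = ((-100)³ - 2·(-100)) mod 3 = (-999800) mod 3 = 1; 1 = 0 — FAILS

Answer: No, fails for both x = 100 and x = -100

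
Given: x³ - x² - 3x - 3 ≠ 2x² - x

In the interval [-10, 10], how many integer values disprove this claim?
Track d = LHS − RHS over the integers in [-10, 10]. Equality would need d = 0, but d changes sign only between consecutive integers, jumping over 0:
x = 3: LHS = 3³ - 3² - 3·3 - 3 = 6, RHS = 2·3² - 3 = 15; 6 ≠ 15 — holds  (d = -9)
x = 4: LHS = 4³ - 4² - 3·4 - 3 = 33, RHS = 2·4² - 4 = 28; 33 ≠ 28 — holds  (d = 5)
Away from these crossings d keeps a constant sign, and checking every integer in [-10, 10] confirms d ≠ 0 throughout. Hence the two sides are never equal, so the relation holds for every integer in [-10, 10].

No counterexample appears in that range.

Answer: 0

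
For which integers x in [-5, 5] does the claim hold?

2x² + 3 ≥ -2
Over all integers in [-5, 5], LHS − RHS is smallest at x = 0, where it equals 5:
x = 0: LHS = 2·0² + 3 = 3; 3 ≥ -2 — holds
At the ends of the range:
x = -5: LHS = 2·(-5)² + 3 = 53; 53 ≥ -2 — holds
x = 5: LHS = 2·5² + 3 = 53; 53 ≥ -2 — holds
Hence LHS − RHS is never negative, i.e. LHS ≥ RHS throughout, so the relation holds for every integer in [-5, 5].

Answer: All integers in [-5, 5]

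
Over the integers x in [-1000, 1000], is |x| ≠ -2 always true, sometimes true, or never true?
An absolute value is never negative, so the left side is ≥ 0 for every x, while the right side is -2. Tightest case in [-1000, 1000] is x = 0:
x = 0: LHS = |0| = 0; 0 ≠ -2 — holds
Hence LHS − RHS is never 0, i.e. the two sides are never equal, so the relation holds for every integer in [-1000, 1000].

No counterexample exists.

Answer: Always true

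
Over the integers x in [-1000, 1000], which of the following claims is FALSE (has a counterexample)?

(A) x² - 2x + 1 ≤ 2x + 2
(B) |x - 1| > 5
(A) x = -1: LHS = (-1)² - 2·(-1) + 1 = 4, RHS = 2·(-1) + 2 = 0; 4 ≤ 0 — FAILS
(B) x = 0: LHS = |0 - 1| = |-1| = 1; 1 > 5 — FAILS

Answer: Both A and B are false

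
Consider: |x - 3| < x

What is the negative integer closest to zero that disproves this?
Testing negative integers from -1 downward:
x = -1: LHS = |(-1) - 3| = |-4| = 4; 4 < -1 — FAILS  ← closest negative counterexample to 0

Answer: x = -1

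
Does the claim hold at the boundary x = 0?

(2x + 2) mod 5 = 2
x = 0: LHS = (2·0 + 2) mod 5 = 2 mod 5 = 2; 2 = 2 — holds

The relation is satisfied at x = 0.

Answer: Yes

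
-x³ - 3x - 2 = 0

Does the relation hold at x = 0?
x = 0: LHS = -0³ - 3·0 - 2 = -2; -2 = 0 — FAILS

The relation fails at x = 0, so x = 0 is a counterexample.

Answer: No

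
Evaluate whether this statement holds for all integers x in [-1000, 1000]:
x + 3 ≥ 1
The claim fails at x = -3:
x = -3: LHS = (-3) + 3 = 0; 0 ≥ 1 — FAILS

Because a single integer refutes it, the statement is false.

Answer: False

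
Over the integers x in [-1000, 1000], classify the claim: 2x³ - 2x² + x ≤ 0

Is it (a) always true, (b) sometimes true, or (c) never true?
Holds at x = 0: LHS = 2·0³ - 2·0² + 0 = 0; 0 ≤ 0 — holds
Fails at x = 1: LHS = 2·1³ - 2·1² + 1 = 1; 1 ≤ 0 — FAILS
It is satisfied by some integers in the range but not all.

Answer: Sometimes true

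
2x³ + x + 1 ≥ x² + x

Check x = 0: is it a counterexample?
Substitute x = 0 into the relation:
x = 0: LHS = 2·0³ + 0 + 1 = 1, RHS = 0² + 0 = 0; 1 ≥ 0 — holds

The claim holds here, so x = 0 is not a counterexample. (A counterexample exists elsewhere, e.g. x = -1.)

Answer: No, x = 0 is not a counterexample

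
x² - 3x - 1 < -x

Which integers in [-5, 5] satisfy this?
Holds for: {0, 1, 2}
Fails for: {-5, -4, -3, -2, -1, 3, 4, 5}

Answer: {0, 1, 2}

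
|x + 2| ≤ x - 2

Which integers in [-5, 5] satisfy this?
Over all integers in [-5, 5], LHS − RHS is smallest at x = 0, where it equals 4:
x = 0: LHS = |0 + 2| = |2| = 2, RHS = 0 - 2 = -2; 2 ≤ -2 — FAILS
At the ends of the range:
x = -5: LHS = |(-5) + 2| = |-3| = 3, RHS = (-5) - 2 = -7; 3 ≤ -7 — FAILS
x = 5: LHS = |5 + 2| = |7| = 7, RHS = 5 - 2 = 3; 7 ≤ 3 — FAILS
Hence LHS − RHS is never zero or negative, i.e. LHS > RHS throughout, so the claimed relation (≤) fails for every integer in [-5, 5].

Answer: None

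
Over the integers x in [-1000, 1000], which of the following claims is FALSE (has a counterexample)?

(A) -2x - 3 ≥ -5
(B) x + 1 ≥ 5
(A) x = 2: LHS = -2·2 - 3 = -7; -7 ≥ -5 — FAILS
(B) x = 0: LHS = 0 + 1 = 1; 1 ≥ 5 — FAILS

Answer: Both A and B are false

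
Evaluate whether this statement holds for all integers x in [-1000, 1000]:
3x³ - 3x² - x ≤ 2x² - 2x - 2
The claim fails at x = 0:
x = 0: LHS = 3·0³ - 3·0² - 0 = 0, RHS = 2·0² - 2·0 - 2 = -2; 0 ≤ -2 — FAILS

Because a single integer refutes it, the statement is false.

Answer: False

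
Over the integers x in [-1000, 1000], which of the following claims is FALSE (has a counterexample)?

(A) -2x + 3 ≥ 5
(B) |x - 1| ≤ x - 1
(A) x = 0: LHS = -2·0 + 3 = 3; 3 ≥ 5 — FAILS
(B) x = 0: LHS = |0 - 1| = |-1| = 1, RHS = 0 - 1 = -1; 1 ≤ -1 — FAILS

Answer: Both A and B are false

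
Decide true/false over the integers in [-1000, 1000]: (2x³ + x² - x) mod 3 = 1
The claim fails at x = 0:
x = 0: LHS = (2·0³ + 0² - 0) mod 3 = 0 mod 3 = 0; 0 = 1 — FAILS

Because a single integer refutes it, the statement is false.

Answer: False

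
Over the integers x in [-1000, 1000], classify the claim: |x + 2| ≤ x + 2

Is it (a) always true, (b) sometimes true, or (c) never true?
Holds at x = 0: LHS = |0 + 2| = |2| = 2, RHS = 0 + 2 = 2; 2 ≤ 2 — holds
Fails at x = -3: LHS = |(-3) + 2| = |-1| = 1, RHS = (-3) + 2 = -1; 1 ≤ -1 — FAILS
It is satisfied by some integers in the range but not all.

Answer: Sometimes true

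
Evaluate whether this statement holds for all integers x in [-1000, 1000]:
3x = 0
The claim fails at x = 1:
x = 1: LHS = 3·1 = 3; 3 = 0 — FAILS

Because a single integer refutes it, the statement is false.

Answer: False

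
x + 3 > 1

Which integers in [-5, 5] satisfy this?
Holds for: {-1, 0, 1, 2, 3, 4, 5}
Fails for: {-5, -4, -3, -2}

Answer: {-1, 0, 1, 2, 3, 4, 5}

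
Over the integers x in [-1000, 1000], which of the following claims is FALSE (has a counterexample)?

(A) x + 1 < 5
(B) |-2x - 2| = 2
(A) x = 4: LHS = 4 + 1 = 5; 5 < 5 — FAILS
(B) x = 1: LHS = |-2·1 - 2| = |-4| = 4; 4 = 2 — FAILS

Answer: Both A and B are false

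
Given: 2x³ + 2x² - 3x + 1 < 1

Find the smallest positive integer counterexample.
Testing positive integers:
x = 1: LHS = 2·1³ + 2·1² - 3·1 + 1 = 2; 2 < 1 — FAILS  ← smallest positive counterexample

Answer: x = 1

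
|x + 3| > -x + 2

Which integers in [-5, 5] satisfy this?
Holds for: {0, 1, 2, 3, 4, 5}
Fails for: {-5, -4, -3, -2, -1}

Answer: {0, 1, 2, 3, 4, 5}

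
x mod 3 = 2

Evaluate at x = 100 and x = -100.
x = 100: LHS = 100 mod 3 = 1; 1 = 2 — FAILS
x = -100: LHS = (-100) mod 3 = 2; 2 = 2 — holds

Answer: Partially: fails for x = 100, holds for x = -100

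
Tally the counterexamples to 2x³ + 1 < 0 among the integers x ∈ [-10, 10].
Counterexamples in [-10, 10]: {0, 1, 2, 3, 4, 5, 6, 7, 8, 9, 10}.

Counting them gives 11 values.

Answer: 11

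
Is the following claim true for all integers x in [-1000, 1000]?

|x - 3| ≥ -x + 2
Over all integers in [-1000, 1000], LHS − RHS is smallest at x = 0, where it equals 1:
x = 0: LHS = |0 - 3| = |-3| = 3, RHS = -0 + 2 = 2; 3 ≥ 2 — holds
At the ends of the range:
x = -1000: LHS = |(-1000) - 3| = |-1003| = 1003, RHS = -(-1000) + 2 = 1002; 1003 ≥ 1002 — holds
x = 1000: LHS = |1000 - 3| = |997| = 997, RHS = -1000 + 2 = -998; 997 ≥ -998 — holds
Hence LHS − RHS is never negative, i.e. LHS ≥ RHS throughout, so the relation holds for every integer in [-1000, 1000].

No counterexample exists.

Answer: True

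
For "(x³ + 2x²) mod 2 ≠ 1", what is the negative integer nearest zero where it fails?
Testing negative integers from -1 downward:
x = -1: LHS = ((-1)³ + 2·(-1)²) mod 2 = 1 mod 2 = 1; 1 ≠ 1 — FAILS  ← closest negative counterexample to 0

Answer: x = -1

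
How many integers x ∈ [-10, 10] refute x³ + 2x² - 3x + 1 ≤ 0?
Counterexamples in [-10, 10]: {-3, -2, -1, 0, 1, 2, 3, 4, 5, 6, 7, 8, 9, 10}.

Counting them gives 14 values.

Answer: 14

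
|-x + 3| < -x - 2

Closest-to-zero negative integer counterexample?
Testing negative integers from -1 downward:
x = -1: LHS = |-(-1) + 3| = |4| = 4, RHS = -(-1) - 2 = -1; 4 < -1 — FAILS  ← closest negative counterexample to 0

Answer: x = -1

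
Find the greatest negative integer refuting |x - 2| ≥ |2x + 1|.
Testing negative integers from -1 downward:
x = -1: LHS = |(-1) - 2| = |-3| = 3, RHS = |2·(-1) + 1| = |-1| = 1; 3 ≥ 1 — holds
x = -2: LHS = |(-2) - 2| = |-4| = 4, RHS = |2·(-2) + 1| = |-3| = 3; 4 ≥ 3 — holds
x = -3: LHS = |(-3) - 2| = |-5| = 5, RHS = |2·(-3) + 1| = |-5| = 5; 5 ≥ 5 — holds
x = -4: LHS = |(-4) - 2| = |-6| = 6, RHS = |2·(-4) + 1| = |-7| = 7; 6 ≥ 7 — FAILS  ← closest negative counterexample to 0

Answer: x = -4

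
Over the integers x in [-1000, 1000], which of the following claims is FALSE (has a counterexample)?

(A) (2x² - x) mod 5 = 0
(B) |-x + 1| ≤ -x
(A) x = 1: LHS = (2·1² - 1) mod 5 = 1 mod 5 = 1; 1 = 0 — FAILS
(B) x = 0: LHS = |-0 + 1| = |1| = 1, RHS = -0 = 0; 1 ≤ 0 — FAILS

Answer: Both A and B are false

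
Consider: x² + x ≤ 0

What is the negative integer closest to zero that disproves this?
Testing negative integers from -1 downward:
x = -1: LHS = (-1)² + (-1) = 0; 0 ≤ 0 — holds
x = -2: LHS = (-2)² + (-2) = 2; 2 ≤ 0 — FAILS  ← closest negative counterexample to 0

Answer: x = -2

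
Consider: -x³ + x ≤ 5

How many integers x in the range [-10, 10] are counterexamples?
Counterexamples in [-10, 10]: {-10, -9, -8, -7, -6, -5, -4, -3, -2}.

Counting them gives 9 values.

Answer: 9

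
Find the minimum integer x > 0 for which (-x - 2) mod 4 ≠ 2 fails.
Testing positive integers:
x = 1: LHS = (-1 - 2) mod 4 = (-3) mod 4 = 1; 1 ≠ 2 — holds
x = 2: LHS = (-2 - 2) mod 4 = (-4) mod 4 = 0; 0 ≠ 2 — holds
x = 3: LHS = (-3 - 2) mod 4 = (-5) mod 4 = 3; 3 ≠ 2 — holds
x = 4: LHS = (-4 - 2) mod 4 = (-6) mod 4 = 2; 2 ≠ 2 — FAILS  ← smallest positive counterexample

Answer: x = 4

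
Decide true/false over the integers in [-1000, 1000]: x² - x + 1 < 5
The claim fails at x = -2:
x = -2: LHS = (-2)² - (-2) + 1 = 7; 7 < 5 — FAILS

Because a single integer refutes it, the statement is false.

Answer: False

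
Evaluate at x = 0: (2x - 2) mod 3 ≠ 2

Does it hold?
x = 0: LHS = (2·0 - 2) mod 3 = (-2) mod 3 = 1; 1 ≠ 2 — holds

The relation is satisfied at x = 0.

Answer: Yes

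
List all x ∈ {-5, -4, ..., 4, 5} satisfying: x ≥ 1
Holds for: {1, 2, 3, 4, 5}
Fails for: {-5, -4, -3, -2, -1, 0}

Answer: {1, 2, 3, 4, 5}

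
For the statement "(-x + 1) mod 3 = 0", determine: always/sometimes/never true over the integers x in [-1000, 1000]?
Holds at x = 1: LHS = (-1 + 1) mod 3 = 0 mod 3 = 0; 0 = 0 — holds
Fails at x = 0: LHS = (-0 + 1) mod 3 = 1 mod 3 = 1; 1 = 0 — FAILS
It is satisfied by some integers in the range but not all.

Answer: Sometimes true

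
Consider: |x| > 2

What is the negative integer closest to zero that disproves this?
Testing negative integers from -1 downward:
x = -1: LHS = |-1| = 1; 1 > 2 — FAILS  ← closest negative counterexample to 0

Answer: x = -1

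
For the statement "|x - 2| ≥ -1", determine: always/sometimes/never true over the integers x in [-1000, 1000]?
An absolute value is never negative, so the left side is ≥ 0 for every x, while the right side is -1. Tightest case in [-1000, 1000] is x = 2:
x = 2: LHS = |2 - 2| = |0| = 0; 0 ≥ -1 — holds
Hence LHS − RHS is never negative, i.e. LHS ≥ RHS throughout, so the relation holds for every integer in [-1000, 1000].

No counterexample exists.

Answer: Always true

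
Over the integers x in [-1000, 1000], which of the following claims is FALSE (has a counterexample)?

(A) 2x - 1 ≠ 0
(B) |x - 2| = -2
(A) Track d = LHS − RHS over the integers in [-1000, 1000]. Equality would need d = 0, but d changes sign only between consecutive integers, jumping over 0:
x = 0: LHS = 2·0 - 1 = -1; -1 ≠ 0 — holds  (d = -1)
x = 1: LHS = 2·1 - 1 = 1; 1 ≠ 0 — holds  (d = 1)
Away from these crossings d keeps a constant sign, and checking every integer in [-1000, 1000] confirms d ≠ 0 throughout. Hence the two sides are never equal, so the relation holds for every integer in [-1000, 1000].

(B) x = 0: LHS = |0 - 2| = |-2| = 2; 2 = -2 — FAILS

Only (B) has a counterexample.

Answer: B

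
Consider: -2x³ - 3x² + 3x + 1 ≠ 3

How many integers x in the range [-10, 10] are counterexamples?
Track d = LHS − RHS over the integers in [-10, 10]. Equality would need d = 0, but d changes sign only between consecutive integers, jumping over 0:
x = -3: LHS = -2·(-3)³ - 3·(-3)² + 3·(-3) + 1 = 19; 19 ≠ 3 — holds  (d = 16)
x = -2: LHS = -2·(-2)³ - 3·(-2)² + 3·(-2) + 1 = -1; -1 ≠ 3 — holds  (d = -4)
Away from these crossings d keeps a constant sign, and checking every integer in [-10, 10] confirms d ≠ 0 throughout. Hence the two sides are never equal, so the relation holds for every integer in [-10, 10].

No counterexample appears in that range.

Answer: 0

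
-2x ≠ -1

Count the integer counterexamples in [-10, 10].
Track d = LHS − RHS over the integers in [-10, 10]. Equality would need d = 0, but d changes sign only between consecutive integers, jumping over 0:
x = 0: LHS = -2·0 = 0; 0 ≠ -1 — holds  (d = 1)
x = 1: LHS = -2·1 = -2; -2 ≠ -1 — holds  (d = -1)
Away from these crossings d keeps a constant sign, and checking every integer in [-10, 10] confirms d ≠ 0 throughout. Hence the two sides are never equal, so the relation holds for every integer in [-10, 10].

No counterexample appears in that range.

Answer: 0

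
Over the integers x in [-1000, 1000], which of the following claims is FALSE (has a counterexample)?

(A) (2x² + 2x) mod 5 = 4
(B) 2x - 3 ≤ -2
(A) x = 0: LHS = (2·0² + 2·0) mod 5 = 0 mod 5 = 0; 0 = 4 — FAILS
(B) x = 1: LHS = 2·1 - 3 = -1; -1 ≤ -2 — FAILS

Answer: Both A and B are false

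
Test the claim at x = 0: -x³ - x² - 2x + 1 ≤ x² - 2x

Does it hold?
x = 0: LHS = -0³ - 0² - 2·0 + 1 = 1, RHS = 0² - 2·0 = 0; 1 ≤ 0 — FAILS

The relation fails at x = 0, so x = 0 is a counterexample.

Answer: No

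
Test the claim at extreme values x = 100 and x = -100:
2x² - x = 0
x = 100: LHS = 2·100² - 100 = 19900; 19900 = 0 — FAILS
x = -100: LHS = 2·(-100)² - (-100) = 20100; 20100 = 0 — FAILS

Answer: No, fails for both x = 100 and x = -100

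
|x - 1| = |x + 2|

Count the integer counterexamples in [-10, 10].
Counterexamples in [-10, 10]: {-10, -9, -8, -7, -6, -5, -4, -3, -2, -1, 0, 1, 2, 3, 4, 5, 6, 7, 8, 9, 10}.

Counting them gives 21 values.

Answer: 21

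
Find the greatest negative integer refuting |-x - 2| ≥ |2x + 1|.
Testing negative integers from -1 downward:
x = -1: LHS = |-(-1) - 2| = |-1| = 1, RHS = |2·(-1) + 1| = |-1| = 1; 1 ≥ 1 — holds
x = -2: LHS = |-(-2) - 2| = |0| = 0, RHS = |2·(-2) + 1| = |-3| = 3; 0 ≥ 3 — FAILS  ← closest negative counterexample to 0

Answer: x = -2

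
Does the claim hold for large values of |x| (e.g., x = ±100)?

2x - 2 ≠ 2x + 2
x = 100: LHS = 2·100 - 2 = 198, RHS = 2·100 + 2 = 202; 198 ≠ 202 — holds
x = -100: LHS = 2·(-100) - 2 = -202, RHS = 2·(-100) + 2 = -198; -202 ≠ -198 — holds

Answer: Yes, holds for both x = 100 and x = -100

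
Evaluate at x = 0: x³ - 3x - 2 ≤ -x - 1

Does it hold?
x = 0: LHS = 0³ - 3·0 - 2 = -2, RHS = -0 - 1 = -1; -2 ≤ -1 — holds

The relation is satisfied at x = 0.

Answer: Yes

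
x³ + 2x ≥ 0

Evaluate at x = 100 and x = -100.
x = 100: LHS = 100³ + 2·100 = 1000200; 1000200 ≥ 0 — holds
x = -100: LHS = (-100)³ + 2·(-100) = -1000200; -1000200 ≥ 0 — FAILS

Answer: Partially: holds for x = 100, fails for x = -100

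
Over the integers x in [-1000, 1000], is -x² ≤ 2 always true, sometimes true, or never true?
Over all integers in [-1000, 1000], LHS − RHS is largest at x = 0, where it equals -2:
x = 0: LHS = -0² = 0; 0 ≤ 2 — holds
At the ends of the range:
x = -1000: LHS = -(-1000)² = -1000000; -1000000 ≤ 2 — holds
x = 1000: LHS = -1000² = -1000000; -1000000 ≤ 2 — holds
Hence LHS − RHS is never positive, i.e. LHS ≤ RHS throughout, so the relation holds for every integer in [-1000, 1000].

No counterexample exists.

Answer: Always true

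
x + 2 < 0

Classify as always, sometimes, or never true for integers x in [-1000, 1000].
Holds at x = -3: LHS = (-3) + 2 = -1; -1 < 0 — holds
Fails at x = 0: LHS = 0 + 2 = 2; 2 < 0 — FAILS
It is satisfied by some integers in the range but not all.

Answer: Sometimes true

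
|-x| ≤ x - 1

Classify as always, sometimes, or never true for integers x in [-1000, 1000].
Over all integers in [-1000, 1000], LHS − RHS is smallest at x = 0, where it equals 1:
x = 0: LHS = |-0| = |0| = 0, RHS = 0 - 1 = -1; 0 ≤ -1 — FAILS
At the ends of the range:
x = -1000: LHS = |-(-1000)| = |1000| = 1000, RHS = (-1000) - 1 = -1001; 1000 ≤ -1001 — FAILS
x = 1000: LHS = |-1000| = 1000, RHS = 1000 - 1 = 999; 1000 ≤ 999 — FAILS
Hence LHS − RHS is never zero or negative, i.e. LHS > RHS throughout, so the claimed relation (≤) fails for every integer in [-1000, 1000].

No integer in the range satisfies it.

Answer: Never true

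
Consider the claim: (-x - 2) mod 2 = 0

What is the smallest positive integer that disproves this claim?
Testing positive integers:
x = 1: LHS = (-1 - 2) mod 2 = (-3) mod 2 = 1; 1 = 0 — FAILS  ← smallest positive counterexample

Answer: x = 1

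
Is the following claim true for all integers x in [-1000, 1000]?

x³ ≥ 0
The claim fails at x = -1:
x = -1: LHS = (-1)³ = -1; -1 ≥ 0 — FAILS

Because a single integer refutes it, the statement is false.

Answer: False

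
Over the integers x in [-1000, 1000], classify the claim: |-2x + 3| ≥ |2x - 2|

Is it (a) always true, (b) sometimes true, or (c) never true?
Holds at x = 0: LHS = |-2·0 + 3| = |3| = 3, RHS = |2·0 - 2| = |-2| = 2; 3 ≥ 2 — holds
Fails at x = 2: LHS = |-2·2 + 3| = |-1| = 1, RHS = |2·2 - 2| = |2| = 2; 1 ≥ 2 — FAILS
It is satisfied by some integers in the range but not all.

Answer: Sometimes true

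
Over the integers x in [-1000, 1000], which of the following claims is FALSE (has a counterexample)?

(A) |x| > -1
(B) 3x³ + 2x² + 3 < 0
(A) An absolute value is never negative, so the left side is ≥ 0 for every x, while the right side is -1. Tightest case in [-1000, 1000] is x = 0:
x = 0: LHS = |0| = 0; 0 > -1 — holds
Hence LHS − RHS is never zero or negative, i.e. LHS > RHS throughout, so the relation holds for every integer in [-1000, 1000].

(B) x = 0: LHS = 3·0³ + 2·0² + 3 = 3; 3 < 0 — FAILS

Only (B) has a counterexample.

Answer: B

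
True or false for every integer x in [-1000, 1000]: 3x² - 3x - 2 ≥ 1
The claim fails at x = 0:
x = 0: LHS = 3·0² - 3·0 - 2 = -2; -2 ≥ 1 — FAILS

Because a single integer refutes it, the statement is false.

Answer: False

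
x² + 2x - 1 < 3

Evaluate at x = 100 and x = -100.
x = 100: LHS = 100² + 2·100 - 1 = 10199; 10199 < 3 — FAILS
x = -100: LHS = (-100)² + 2·(-100) - 1 = 9799; 9799 < 3 — FAILS

Answer: No, fails for both x = 100 and x = -100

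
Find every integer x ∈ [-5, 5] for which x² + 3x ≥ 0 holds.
Holds for: {-5, -4, -3, 0, 1, 2, 3, 4, 5}
Fails for: {-2, -1}

Answer: {-5, -4, -3, 0, 1, 2, 3, 4, 5}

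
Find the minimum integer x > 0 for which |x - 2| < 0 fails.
Testing positive integers:
x = 1: LHS = |1 - 2| = |-1| = 1; 1 < 0 — FAILS  ← smallest positive counterexample

Answer: x = 1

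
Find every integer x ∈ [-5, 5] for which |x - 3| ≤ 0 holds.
Holds for: {3}
Fails for: {-5, -4, -3, -2, -1, 0, 1, 2, 4, 5}

Answer: {3}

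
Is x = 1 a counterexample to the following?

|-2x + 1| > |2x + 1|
Substitute x = 1 into the relation:
x = 1: LHS = |-2·1 + 1| = |-1| = 1, RHS = |2·1 + 1| = |3| = 3; 1 > 3 — FAILS

Since the claim fails at x = 1, this value is a counterexample.

Answer: Yes, x = 1 is a counterexample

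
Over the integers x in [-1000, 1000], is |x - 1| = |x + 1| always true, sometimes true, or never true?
Holds at x = 0: LHS = |0 - 1| = |-1| = 1, RHS = |0 + 1| = |1| = 1; 1 = 1 — holds
Fails at x = 1: LHS = |1 - 1| = |0| = 0, RHS = |1 + 1| = |2| = 2; 0 = 2 — FAILS
It is satisfied by some integers in the range but not all.

Answer: Sometimes true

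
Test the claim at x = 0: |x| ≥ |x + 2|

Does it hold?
x = 0: LHS = |0| = 0, RHS = |0 + 2| = |2| = 2; 0 ≥ 2 — FAILS

The relation fails at x = 0, so x = 0 is a counterexample.

Answer: No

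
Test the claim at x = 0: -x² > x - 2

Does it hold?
x = 0: LHS = -0² = 0, RHS = 0 - 2 = -2; 0 > -2 — holds

The relation is satisfied at x = 0.

Answer: Yes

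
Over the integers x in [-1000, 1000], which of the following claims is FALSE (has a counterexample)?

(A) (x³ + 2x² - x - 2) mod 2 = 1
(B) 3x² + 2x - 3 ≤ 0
(A) x = 0: LHS = (0³ + 2·0² - 0 - 2) mod 2 = (-2) mod 2 = 0; 0 = 1 — FAILS
(B) x = 1: LHS = 3·1² + 2·1 - 3 = 2; 2 ≤ 0 — FAILS

Answer: Both A and B are false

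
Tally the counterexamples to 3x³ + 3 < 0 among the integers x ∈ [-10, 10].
Counterexamples in [-10, 10]: {-1, 0, 1, 2, 3, 4, 5, 6, 7, 8, 9, 10}.

Counting them gives 12 values.

Answer: 12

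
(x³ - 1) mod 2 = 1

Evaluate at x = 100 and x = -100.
x = 100: LHS = (100³ - 1) mod 2 = 999999 mod 2 = 1; 1 = 1 — holds
x = -100: LHS = ((-100)³ - 1) mod 2 = (-1000001) mod 2 = 1; 1 = 1 — holds

Answer: Yes, holds for both x = 100 and x = -100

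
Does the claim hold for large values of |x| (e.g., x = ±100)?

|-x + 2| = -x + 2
x = 100: LHS = |-100 + 2| = |-98| = 98, RHS = -100 + 2 = -98; 98 = -98 — FAILS
x = -100: LHS = |-(-100) + 2| = |102| = 102, RHS = -(-100) + 2 = 102; 102 = 102 — holds

Answer: Partially: fails for x = 100, holds for x = -100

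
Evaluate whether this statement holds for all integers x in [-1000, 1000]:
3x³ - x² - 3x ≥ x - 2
The claim fails at x = -2:
x = -2: LHS = 3·(-2)³ - (-2)² - 3·(-2) = -22, RHS = (-2) - 2 = -4; -22 ≥ -4 — FAILS

Because a single integer refutes it, the statement is false.

Answer: False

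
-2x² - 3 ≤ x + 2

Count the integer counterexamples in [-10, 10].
Over all integers in [-10, 10], LHS − RHS is largest at x = 0, where it equals -5:
x = 0: LHS = -2·0² - 3 = -3, RHS = 0 + 2 = 2; -3 ≤ 2 — holds
At the ends of the range:
x = -10: LHS = -2·(-10)² - 3 = -203, RHS = (-10) + 2 = -8; -203 ≤ -8 — holds
x = 10: LHS = -2·10² - 3 = -203, RHS = 10 + 2 = 12; -203 ≤ 12 — holds
Hence LHS − RHS is never positive, i.e. LHS ≤ RHS throughout, so the relation holds for every integer in [-10, 10].

No counterexample appears in that range.

Answer: 0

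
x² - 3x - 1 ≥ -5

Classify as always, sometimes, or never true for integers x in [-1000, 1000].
Over all integers in [-1000, 1000], LHS − RHS is smallest at x = 1, where it equals 2:
x = 1: LHS = 1² - 3·1 - 1 = -3; -3 ≥ -5 — holds
At the ends of the range:
x = -1000: LHS = (-1000)² - 3·(-1000) - 1 = 1002999; 1002999 ≥ -5 — holds
x = 1000: LHS = 1000² - 3·1000 - 1 = 996999; 996999 ≥ -5 — holds
Hence LHS − RHS is never negative, i.e. LHS ≥ RHS throughout, so the relation holds for every integer in [-1000, 1000].

No counterexample exists.

Answer: Always true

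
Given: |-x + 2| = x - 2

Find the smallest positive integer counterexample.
Testing positive integers:
x = 1: LHS = |-1 + 2| = |1| = 1, RHS = 1 - 2 = -1; 1 = -1 — FAILS  ← smallest positive counterexample

Answer: x = 1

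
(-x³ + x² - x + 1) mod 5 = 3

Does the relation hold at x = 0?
x = 0: LHS = (-0³ + 0² - 0 + 1) mod 5 = 1 mod 5 = 1; 1 = 3 — FAILS

The relation fails at x = 0, so x = 0 is a counterexample.

Answer: No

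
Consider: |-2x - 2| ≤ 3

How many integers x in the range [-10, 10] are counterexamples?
Counterexamples in [-10, 10]: {-10, -9, -8, -7, -6, -5, -4, -3, 1, 2, 3, 4, 5, 6, 7, 8, 9, 10}.

Counting them gives 18 values.

Answer: 18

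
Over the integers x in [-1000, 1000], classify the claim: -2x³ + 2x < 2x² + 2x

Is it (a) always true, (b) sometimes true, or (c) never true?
Holds at x = 1: LHS = -2·1³ + 2·1 = 0, RHS = 2·1² + 2·1 = 4; 0 < 4 — holds
Fails at x = 0: LHS = -2·0³ + 2·0 = 0, RHS = 2·0² + 2·0 = 0; 0 < 0 — FAILS
It is satisfied by some integers in the range but not all.

Answer: Sometimes true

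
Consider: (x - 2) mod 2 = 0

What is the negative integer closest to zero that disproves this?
Testing negative integers from -1 downward:
x = -1: LHS = ((-1) - 2) mod 2 = (-3) mod 2 = 1; 1 = 0 — FAILS  ← closest negative counterexample to 0

Answer: x = -1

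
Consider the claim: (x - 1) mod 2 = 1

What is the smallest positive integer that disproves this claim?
Testing positive integers:
x = 1: LHS = (1 - 1) mod 2 = 0 mod 2 = 0; 0 = 1 — FAILS  ← smallest positive counterexample

Answer: x = 1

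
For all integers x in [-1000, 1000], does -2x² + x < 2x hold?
The claim fails at x = 0:
x = 0: LHS = -2·0² + 0 = 0, RHS = 2·0 = 0; 0 < 0 — FAILS

Because a single integer refutes it, the statement is false.

Answer: False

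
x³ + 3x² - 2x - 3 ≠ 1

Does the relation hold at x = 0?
x = 0: LHS = 0³ + 3·0² - 2·0 - 3 = -3; -3 ≠ 1 — holds

The relation is satisfied at x = 0.

Answer: Yes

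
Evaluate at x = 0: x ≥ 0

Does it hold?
x = 0: 0 ≥ 0 — holds

The relation is satisfied at x = 0.

Answer: Yes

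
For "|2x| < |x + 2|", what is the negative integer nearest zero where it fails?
Testing negative integers from -1 downward:
x = -1: LHS = |2·(-1)| = |-2| = 2, RHS = |(-1) + 2| = |1| = 1; 2 < 1 — FAILS  ← closest negative counterexample to 0

Answer: x = -1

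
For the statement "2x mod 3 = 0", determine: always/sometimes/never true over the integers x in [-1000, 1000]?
Holds at x = 0: LHS = (2·0) mod 3 = 0 mod 3 = 0; 0 = 0 — holds
Fails at x = 1: LHS = (2·1) mod 3 = 2 mod 3 = 2; 2 = 0 — FAILS
It is satisfied by some integers in the range but not all.

Answer: Sometimes true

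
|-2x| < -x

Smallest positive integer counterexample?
Testing positive integers:
x = 1: LHS = |-2·1| = |-2| = 2; 2 < -1 — FAILS  ← smallest positive counterexample

Answer: x = 1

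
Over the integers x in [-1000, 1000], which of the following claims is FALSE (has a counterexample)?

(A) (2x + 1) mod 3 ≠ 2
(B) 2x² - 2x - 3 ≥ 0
(A) x = -1: LHS = (2·(-1) + 1) mod 3 = (-1) mod 3 = 2; 2 ≠ 2 — FAILS
(B) x = 0: LHS = 2·0² - 2·0 - 3 = -3; -3 ≥ 0 — FAILS

Answer: Both A and B are false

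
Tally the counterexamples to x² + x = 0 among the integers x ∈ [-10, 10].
Counterexamples in [-10, 10]: {-10, -9, -8, -7, -6, -5, -4, -3, -2, 1, 2, 3, 4, 5, 6, 7, 8, 9, 10}.

Counting them gives 19 values.

Answer: 19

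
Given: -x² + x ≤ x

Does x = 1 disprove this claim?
Substitute x = 1 into the relation:
x = 1: LHS = -1² + 1 = 0; 0 ≤ 1 — holds

The relation holds at x = 1, so it is not a counterexample.

Answer: No, x = 1 is not a counterexample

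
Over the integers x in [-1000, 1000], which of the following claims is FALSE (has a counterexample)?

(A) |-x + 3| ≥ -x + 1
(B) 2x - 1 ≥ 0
(A) Over all integers in [-1000, 1000], LHS − RHS is smallest at x = 0, where it equals 2:
x = 0: LHS = |-0 + 3| = |3| = 3, RHS = -0 + 1 = 1; 3 ≥ 1 — holds
At the ends of the range:
x = -1000: LHS = |-(-1000) + 3| = |1003| = 1003, RHS = -(-1000) + 1 = 1001; 1003 ≥ 1001 — holds
x = 1000: LHS = |-1000 + 3| = |-997| = 997, RHS = -1000 + 1 = -999; 997 ≥ -999 — holds
Hence LHS − RHS is never negative, i.e. LHS ≥ RHS throughout, so the relation holds for every integer in [-1000, 1000].

(B) x = 0: LHS = 2·0 - 1 = -1; -1 ≥ 0 — FAILS

Only (B) has a counterexample.

Answer: B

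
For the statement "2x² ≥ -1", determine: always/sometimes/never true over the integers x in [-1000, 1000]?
Over all integers in [-1000, 1000], LHS − RHS is smallest at x = 0, where it equals 1:
x = 0: LHS = 2·0² = 0; 0 ≥ -1 — holds
At the ends of the range:
x = -1000: LHS = 2·(-1000)² = 2000000; 2000000 ≥ -1 — holds
x = 1000: LHS = 2·1000² = 2000000; 2000000 ≥ -1 — holds
Hence LHS − RHS is never negative, i.e. LHS ≥ RHS throughout, so the relation holds for every integer in [-1000, 1000].

No counterexample exists.

Answer: Always true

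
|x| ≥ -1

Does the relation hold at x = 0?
x = 0: LHS = |0| = 0; 0 ≥ -1 — holds

The relation is satisfied at x = 0.

Answer: Yes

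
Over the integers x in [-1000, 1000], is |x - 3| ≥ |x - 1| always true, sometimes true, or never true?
Holds at x = 0: LHS = |0 - 3| = |-3| = 3, RHS = |0 - 1| = |-1| = 1; 3 ≥ 1 — holds
Fails at x = 3: LHS = |3 - 3| = |0| = 0, RHS = |3 - 1| = |2| = 2; 0 ≥ 2 — FAILS
It is satisfied by some integers in the range but not all.

Answer: Sometimes true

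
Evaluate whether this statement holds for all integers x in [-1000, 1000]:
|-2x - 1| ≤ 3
The claim fails at x = 2:
x = 2: LHS = |-2·2 - 1| = |-5| = 5; 5 ≤ 3 — FAILS

Because a single integer refutes it, the statement is false.

Answer: False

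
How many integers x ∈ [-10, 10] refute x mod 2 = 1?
Counterexamples in [-10, 10]: {-10, -8, -6, -4, -2, 0, 2, 4, 6, 8, 10}.

Counting them gives 11 values.

Answer: 11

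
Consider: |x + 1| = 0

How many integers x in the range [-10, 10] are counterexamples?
Counterexamples in [-10, 10]: {-10, -9, -8, -7, -6, -5, -4, -3, -2, 0, 1, 2, 3, 4, 5, 6, 7, 8, 9, 10}.

Counting them gives 20 values.

Answer: 20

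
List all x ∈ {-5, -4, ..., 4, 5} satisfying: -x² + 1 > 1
Over all integers in [-5, 5], LHS − RHS is largest at x = 0, where it equals 0:
x = 0: LHS = -0² + 1 = 1; 1 > 1 — FAILS
At the ends of the range:
x = -5: LHS = -(-5)² + 1 = -24; -24 > 1 — FAILS
x = 5: LHS = -5² + 1 = -24; -24 > 1 — FAILS
Hence LHS − RHS is never positive, i.e. LHS ≤ RHS throughout, so the claimed relation (>) fails for every integer in [-5, 5].

Answer: None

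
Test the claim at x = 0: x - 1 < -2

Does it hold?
x = 0: LHS = 0 - 1 = -1; -1 < -2 — FAILS

The relation fails at x = 0, so x = 0 is a counterexample.

Answer: No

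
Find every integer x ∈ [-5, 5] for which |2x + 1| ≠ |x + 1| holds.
Holds for: {-5, -4, -3, -2, -1, 1, 2, 3, 4, 5}
Fails for: {0}

Answer: {-5, -4, -3, -2, -1, 1, 2, 3, 4, 5}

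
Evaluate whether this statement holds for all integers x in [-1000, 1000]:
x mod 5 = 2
The claim fails at x = 0:
x = 0: LHS = 0 mod 5 = 0; 0 = 2 — FAILS

Because a single integer refutes it, the statement is false.

Answer: False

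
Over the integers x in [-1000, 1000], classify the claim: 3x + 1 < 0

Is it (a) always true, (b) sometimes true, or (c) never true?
Holds at x = -1: LHS = 3·(-1) + 1 = -2; -2 < 0 — holds
Fails at x = 0: LHS = 3·0 + 1 = 1; 1 < 0 — FAILS
It is satisfied by some integers in the range but not all.

Answer: Sometimes true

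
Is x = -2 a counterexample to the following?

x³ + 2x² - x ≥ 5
Substitute x = -2 into the relation:
x = -2: LHS = (-2)³ + 2·(-2)² - (-2) = 2; 2 ≥ 5 — FAILS

Since the claim fails at x = -2, this value is a counterexample.

Answer: Yes, x = -2 is a counterexample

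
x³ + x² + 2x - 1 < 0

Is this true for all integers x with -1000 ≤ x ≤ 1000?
The claim fails at x = 1:
x = 1: LHS = 1³ + 1² + 2·1 - 1 = 3; 3 < 0 — FAILS

Because a single integer refutes it, the statement is false.

Answer: False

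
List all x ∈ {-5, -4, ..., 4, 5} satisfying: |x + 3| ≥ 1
Holds for: {-5, -4, -2, -1, 0, 1, 2, 3, 4, 5}
Fails for: {-3}

Answer: {-5, -4, -2, -1, 0, 1, 2, 3, 4, 5}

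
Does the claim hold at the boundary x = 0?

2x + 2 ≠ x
x = 0: LHS = 2·0 + 2 = 2; 2 ≠ 0 — holds

The relation is satisfied at x = 0.

Answer: Yes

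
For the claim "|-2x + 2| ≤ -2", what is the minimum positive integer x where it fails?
Testing positive integers:
x = 1: LHS = |-2·1 + 2| = |0| = 0; 0 ≤ -2 — FAILS  ← smallest positive counterexample

Answer: x = 1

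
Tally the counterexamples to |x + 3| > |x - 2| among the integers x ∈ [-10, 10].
Counterexamples in [-10, 10]: {-10, -9, -8, -7, -6, -5, -4, -3, -2, -1}.

Counting them gives 10 values.

Answer: 10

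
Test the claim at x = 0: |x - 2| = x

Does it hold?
x = 0: LHS = |0 - 2| = |-2| = 2; 2 = 0 — FAILS

The relation fails at x = 0, so x = 0 is a counterexample.

Answer: No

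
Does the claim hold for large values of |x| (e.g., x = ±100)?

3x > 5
x = 100: LHS = 3·100 = 300; 300 > 5 — holds
x = -100: LHS = 3·(-100) = -300; -300 > 5 — FAILS

Answer: Partially: holds for x = 100, fails for x = -100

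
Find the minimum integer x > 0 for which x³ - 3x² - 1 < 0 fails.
Testing positive integers:
x = 1: LHS = 1³ - 3·1² - 1 = -3; -3 < 0 — holds
x = 2: LHS = 2³ - 3·2² - 1 = -5; -5 < 0 — holds
x = 3: LHS = 3³ - 3·3² - 1 = -1; -1 < 0 — holds
x = 4: LHS = 4³ - 3·4² - 1 = 15; 15 < 0 — FAILS  ← smallest positive counterexample

Answer: x = 4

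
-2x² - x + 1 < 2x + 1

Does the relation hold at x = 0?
x = 0: LHS = -2·0² - 0 + 1 = 1, RHS = 2·0 + 1 = 1; 1 < 1 — FAILS

The relation fails at x = 0, so x = 0 is a counterexample.

Answer: No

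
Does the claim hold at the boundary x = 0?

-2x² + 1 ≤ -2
x = 0: LHS = -2·0² + 1 = 1; 1 ≤ -2 — FAILS

The relation fails at x = 0, so x = 0 is a counterexample.

Answer: No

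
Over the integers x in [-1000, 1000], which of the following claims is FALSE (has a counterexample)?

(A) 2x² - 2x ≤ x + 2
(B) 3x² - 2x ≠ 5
(A) x = -1: LHS = 2·(-1)² - 2·(-1) = 4, RHS = (-1) + 2 = 1; 4 ≤ 1 — FAILS
(B) x = -1: LHS = 3·(-1)² - 2·(-1) = 5; 5 ≠ 5 — FAILS

Answer: Both A and B are false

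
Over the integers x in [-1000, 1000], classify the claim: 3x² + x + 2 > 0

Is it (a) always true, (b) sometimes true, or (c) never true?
Over all integers in [-1000, 1000], LHS − RHS is smallest at x = 0, where it equals 2:
x = 0: LHS = 3·0² + 0 + 2 = 2; 2 > 0 — holds
At the ends of the range:
x = -1000: LHS = 3·(-1000)² + (-1000) + 2 = 2999002; 2999002 > 0 — holds
x = 1000: LHS = 3·1000² + 1000 + 2 = 3001002; 3001002 > 0 — holds
Hence LHS − RHS is never zero or negative, i.e. LHS > RHS throughout, so the relation holds for every integer in [-1000, 1000].

No counterexample exists.

Answer: Always true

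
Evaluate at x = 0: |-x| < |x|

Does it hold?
x = 0: LHS = |-0| = |0| = 0, RHS = |0| = 0; 0 < 0 — FAILS

The relation fails at x = 0, so x = 0 is a counterexample.

Answer: No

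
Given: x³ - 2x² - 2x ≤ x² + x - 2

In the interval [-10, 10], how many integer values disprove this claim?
Counterexamples in [-10, 10]: {-1, 0, 4, 5, 6, 7, 8, 9, 10}.

Counting them gives 9 values.

Answer: 9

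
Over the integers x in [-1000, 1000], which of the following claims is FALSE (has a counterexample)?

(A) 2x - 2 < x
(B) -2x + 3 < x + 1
(A) x = 2: LHS = 2·2 - 2 = 2; 2 < 2 — FAILS
(B) x = 0: LHS = -2·0 + 3 = 3, RHS = 0 + 1 = 1; 3 < 1 — FAILS

Answer: Both A and B are false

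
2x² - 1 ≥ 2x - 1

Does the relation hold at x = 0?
x = 0: LHS = 2·0² - 1 = -1, RHS = 2·0 - 1 = -1; -1 ≥ -1 — holds

The relation is satisfied at x = 0.

Answer: Yes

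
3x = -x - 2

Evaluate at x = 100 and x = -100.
x = 100: LHS = 3·100 = 300, RHS = -100 - 2 = -102; 300 = -102 — FAILS
x = -100: LHS = 3·(-100) = -300, RHS = -(-100) - 2 = 98; -300 = 98 — FAILS

Answer: No, fails for both x = 100 and x = -100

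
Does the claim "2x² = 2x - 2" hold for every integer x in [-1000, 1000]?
The claim fails at x = 0:
x = 0: LHS = 2·0² = 0, RHS = 2·0 - 2 = -2; 0 = -2 — FAILS

Because a single integer refutes it, the statement is false.

Answer: False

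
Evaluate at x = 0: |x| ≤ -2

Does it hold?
x = 0: LHS = |0| = 0; 0 ≤ -2 — FAILS

The relation fails at x = 0, so x = 0 is a counterexample.

Answer: No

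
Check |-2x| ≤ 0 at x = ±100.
x = 100: LHS = |-2·100| = |-200| = 200; 200 ≤ 0 — FAILS
x = -100: LHS = |-2·(-100)| = |200| = 200; 200 ≤ 0 — FAILS

Answer: No, fails for both x = 100 and x = -100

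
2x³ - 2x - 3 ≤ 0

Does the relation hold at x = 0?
x = 0: LHS = 2·0³ - 2·0 - 3 = -3; -3 ≤ 0 — holds

The relation is satisfied at x = 0.

Answer: Yes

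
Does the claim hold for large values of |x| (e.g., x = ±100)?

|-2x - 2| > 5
x = 100: LHS = |-2·100 - 2| = |-202| = 202; 202 > 5 — holds
x = -100: LHS = |-2·(-100) - 2| = |198| = 198; 198 > 5 — holds

Answer: Yes, holds for both x = 100 and x = -100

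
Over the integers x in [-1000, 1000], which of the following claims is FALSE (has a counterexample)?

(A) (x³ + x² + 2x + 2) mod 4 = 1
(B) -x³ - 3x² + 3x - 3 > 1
(A) x = 0: LHS = (0³ + 0² + 2·0 + 2) mod 4 = 2 mod 4 = 2; 2 = 1 — FAILS
(B) x = 0: LHS = -0³ - 3·0² + 3·0 - 3 = -3; -3 > 1 — FAILS

Answer: Both A and B are false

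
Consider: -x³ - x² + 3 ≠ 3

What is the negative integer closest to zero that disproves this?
Testing negative integers from -1 downward:
x = -1: LHS = -(-1)³ - (-1)² + 3 = 3; 3 ≠ 3 — FAILS  ← closest negative counterexample to 0

Answer: x = -1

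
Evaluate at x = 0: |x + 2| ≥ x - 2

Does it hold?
x = 0: LHS = |0 + 2| = |2| = 2, RHS = 0 - 2 = -2; 2 ≥ -2 — holds

The relation is satisfied at x = 0.

Answer: Yes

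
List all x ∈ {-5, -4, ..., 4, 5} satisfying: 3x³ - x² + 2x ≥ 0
Holds for: {0, 1, 2, 3, 4, 5}
Fails for: {-5, -4, -3, -2, -1}

Answer: {0, 1, 2, 3, 4, 5}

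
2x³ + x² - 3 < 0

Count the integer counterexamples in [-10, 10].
Counterexamples in [-10, 10]: {1, 2, 3, 4, 5, 6, 7, 8, 9, 10}.

Counting them gives 10 values.

Answer: 10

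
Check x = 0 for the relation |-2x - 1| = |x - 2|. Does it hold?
x = 0: LHS = |-2·0 - 1| = |-1| = 1, RHS = |0 - 2| = |-2| = 2; 1 = 2 — FAILS

The relation fails at x = 0, so x = 0 is a counterexample.

Answer: No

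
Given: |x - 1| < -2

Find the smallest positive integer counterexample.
Testing positive integers:
x = 1: LHS = |1 - 1| = |0| = 0; 0 < -2 — FAILS  ← smallest positive counterexample

Answer: x = 1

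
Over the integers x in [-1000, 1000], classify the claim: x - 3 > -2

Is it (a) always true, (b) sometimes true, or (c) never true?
Holds at x = 2: LHS = 2 - 3 = -1; -1 > -2 — holds
Fails at x = 0: LHS = 0 - 3 = -3; -3 > -2 — FAILS
It is satisfied by some integers in the range but not all.

Answer: Sometimes true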